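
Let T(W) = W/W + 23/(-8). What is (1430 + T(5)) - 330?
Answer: 8785/8 ≈ 1098.1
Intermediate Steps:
T(W) = -15/8 (T(W) = 1 + 23*(-1/8) = 1 - 23/8 = -15/8)
(1430 + T(5)) - 330 = (1430 - 15/8) - 330 = 11425/8 - 330 = 8785/8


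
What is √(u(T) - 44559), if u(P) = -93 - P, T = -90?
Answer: I*√44562 ≈ 211.1*I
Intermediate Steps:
√(u(T) - 44559) = √((-93 - 1*(-90)) - 44559) = √((-93 + 90) - 44559) = √(-3 - 44559) = √(-44562) = I*√44562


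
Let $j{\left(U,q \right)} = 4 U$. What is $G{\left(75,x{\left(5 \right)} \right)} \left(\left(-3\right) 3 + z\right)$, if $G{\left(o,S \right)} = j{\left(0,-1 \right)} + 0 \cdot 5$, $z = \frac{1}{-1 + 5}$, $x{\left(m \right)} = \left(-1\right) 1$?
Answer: $0$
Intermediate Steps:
$x{\left(m \right)} = -1$
$z = \frac{1}{4} \approx 0.25$
$G{\left(o,S \right)} = 0$ ($G{\left(o,S \right)} = 4 \cdot 0 + 0 \cdot 5 = 0 + 0 = 0$)
$G{\left(75,x{\left(5 \right)} \right)} \left(\left(-3\right) 3 + z\right) = 0 \left(\left(-3\right) 3 + \frac{1}{4}\right) = 0 \left(-9 + \frac{1}{4}\right) = 0 \left(- \frac{35}{4}\right) = 0$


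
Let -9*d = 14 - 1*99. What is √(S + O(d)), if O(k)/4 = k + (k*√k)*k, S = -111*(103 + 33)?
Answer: 2*√(-2744361 + 21675*√85)/27 ≈ 118.16*I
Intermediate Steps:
d = 85/9 (d = -(14 - 1*99)/9 = -(14 - 99)/9 = -⅑*(-85) = 85/9 ≈ 9.4444)
S = -15096 (S = -111*136 = -15096)
O(k) = 4*k + 4*k^(5/2) (O(k) = 4*(k + (k*√k)*k) = 4*(k + k^(3/2)*k) = 4*(k + k^(5/2)) = 4*k + 4*k^(5/2))
√(S + O(d)) = √(-15096 + (4*(85/9) + 4*(85/9)^(5/2))) = √(-15096 + (340/9 + 4*(7225*√85/243))) = √(-15096 + (340/9 + 28900*√85/243)) = √(-135524/9 + 28900*√85/243)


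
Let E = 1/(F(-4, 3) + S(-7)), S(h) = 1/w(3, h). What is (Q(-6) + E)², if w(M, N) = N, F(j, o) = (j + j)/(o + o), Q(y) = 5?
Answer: 17956/961 ≈ 18.685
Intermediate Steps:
F(j, o) = j/o (F(j, o) = (2*j)/((2*o)) = (2*j)*(1/(2*o)) = j/o)
S(h) = 1/h
E = -21/31 (E = 1/(-4/3 + 1/(-7)) = 1/(-4*⅓ - ⅐) = 1/(-4/3 - ⅐) = 1/(-31/21) = -21/31 ≈ -0.67742)
(Q(-6) + E)² = (5 - 21/31)² = (134/31)² = 17956/961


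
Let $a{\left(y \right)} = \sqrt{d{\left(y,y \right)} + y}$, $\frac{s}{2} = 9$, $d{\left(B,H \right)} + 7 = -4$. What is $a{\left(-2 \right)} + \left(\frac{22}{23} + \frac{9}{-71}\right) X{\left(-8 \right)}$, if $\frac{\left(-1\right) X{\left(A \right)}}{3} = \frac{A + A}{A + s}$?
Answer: $\frac{6504}{1633} + i \sqrt{13} \approx 3.9829 + 3.6056 i$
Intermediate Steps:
$d{\left(B,H \right)} = -11$ ($d{\left(B,H \right)} = -7 - 4 = -11$)
$s = 18$ ($s = 2 \cdot 9 = 18$)
$X{\left(A \right)} = - \frac{6 A}{18 + A}$ ($X{\left(A \right)} = - 3 \frac{A + A}{A + 18} = - 3 \frac{2 A}{18 + A} = - \frac{6 A}{18 + A}$)
$a{\left(y \right)} = \sqrt{-11 + y}$
$a{\left(-2 \right)} + \left(\frac{22}{23} + \frac{9}{-71}\right) X{\left(-8 \right)} = \sqrt{-11 - 2} + \left(\frac{22}{23} + \frac{9}{-71}\right) \left(\left(-6\right) \left(-8\right) \frac{1}{18 - 8}\right) = \sqrt{-13} + \left(22 \cdot \frac{1}{23} + 9 \left(- \frac{1}{71}\right)\right) \left(\left(-6\right) \left(-8\right) \frac{1}{10}\right) = i \sqrt{13} + \left(\frac{22}{23} - \frac{9}{71}\right) \left(\left(-6\right) \left(-8\right) \frac{1}{10}\right) = i \sqrt{13} + \frac{1355}{1633} \cdot \frac{24}{5} = i \sqrt{13} + \frac{6504}{1633} = \frac{6504}{1633} + i \sqrt{13}$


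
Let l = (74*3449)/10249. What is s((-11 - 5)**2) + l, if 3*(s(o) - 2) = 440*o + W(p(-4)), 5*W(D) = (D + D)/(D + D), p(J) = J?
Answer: 156118457/4155 ≈ 37574.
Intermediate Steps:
W(D) = 1/5 (W(D) = ((D + D)/(D + D))/5 = ((2*D)/((2*D)))/5 = ((2*D)*(1/(2*D)))/5 = (1/5)*1 = 1/5)
s(o) = 31/15 + 440*o/3 (s(o) = 2 + (440*o + 1/5)/3 = 2 + (1/5 + 440*o)/3 = 2 + (1/15 + 440*o/3) = 31/15 + 440*o/3)
l = 6898/277 (l = 255226*(1/10249) = 6898/277 ≈ 24.903)
s((-11 - 5)**2) + l = (31/15 + 440*(-11 - 5)**2/3) + 6898/277 = (31/15 + (440/3)*(-16)**2) + 6898/277 = (31/15 + (440/3)*256) + 6898/277 = (31/15 + 112640/3) + 6898/277 = 563231/15 + 6898/277 = 156118457/4155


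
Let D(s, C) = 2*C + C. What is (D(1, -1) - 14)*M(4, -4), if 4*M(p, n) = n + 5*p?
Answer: -68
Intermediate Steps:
D(s, C) = 3*C
M(p, n) = n/4 + 5*p/4 (M(p, n) = (n + 5*p)/4 = n/4 + 5*p/4)
(D(1, -1) - 14)*M(4, -4) = (3*(-1) - 14)*((¼)*(-4) + (5/4)*4) = (-3 - 14)*(-1 + 5) = -17*4 = -68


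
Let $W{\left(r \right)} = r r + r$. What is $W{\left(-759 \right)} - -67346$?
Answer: $642668$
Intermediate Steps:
$W{\left(r \right)} = r + r^{2}$ ($W{\left(r \right)} = r^{2} + r = r + r^{2}$)
$W{\left(-759 \right)} - -67346 = - 759 \left(1 - 759\right) - -67346 = \left(-759\right) \left(-758\right) + 67346 = 575322 + 67346 = 642668$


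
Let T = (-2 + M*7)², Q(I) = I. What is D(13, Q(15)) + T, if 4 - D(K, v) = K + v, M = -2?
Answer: 232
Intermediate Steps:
D(K, v) = 4 - K - v (D(K, v) = 4 - (K + v) = 4 + (-K - v) = 4 - K - v)
T = 256 (T = (-2 - 2*7)² = (-2 - 14)² = (-16)² = 256)
D(13, Q(15)) + T = (4 - 1*13 - 1*15) + 256 = (4 - 13 - 15) + 256 = -24 + 256 = 232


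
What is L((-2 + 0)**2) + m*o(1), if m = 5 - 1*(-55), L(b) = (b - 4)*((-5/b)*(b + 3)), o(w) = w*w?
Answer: 60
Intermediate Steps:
o(w) = w**2
L(b) = -5*(-4 + b)*(3 + b)/b (L(b) = (-4 + b)*((-5/b)*(3 + b)) = (-4 + b)*(-5*(3 + b)/b) = -5*(-4 + b)*(3 + b)/b)
m = 60 (m = 5 + 55 = 60)
L((-2 + 0)**2) + m*o(1) = (5 - 5*(-2 + 0)**2 + 60/((-2 + 0)**2)) + 60*1**2 = (5 - 5*(-2)**2 + 60/((-2)**2)) + 60*1 = (5 - 5*4 + 60/4) + 60 = (5 - 20 + 60*(1/4)) + 60 = (5 - 20 + 15) + 60 = 0 + 60 = 60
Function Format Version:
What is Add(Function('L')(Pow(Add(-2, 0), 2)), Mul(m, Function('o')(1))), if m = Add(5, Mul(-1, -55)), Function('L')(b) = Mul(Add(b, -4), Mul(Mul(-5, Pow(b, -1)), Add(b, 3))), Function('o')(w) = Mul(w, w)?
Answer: 60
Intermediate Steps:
Function('o')(w) = Pow(w, 2)
Function('L')(b) = Mul(-5, Pow(b, -1), Add(-4, b), Add(3, b)) (Function('L')(b) = Mul(Add(-4, b), Mul(Mul(-5, Pow(b, -1)), Add(3, b))) = Mul(Add(-4, b), Mul(-5, Pow(b, -1), Add(3, b))) = Mul(-5, Pow(b, -1), Add(-4, b), Add(3, b)))
m = 60 (m = Add(5, 55) = 60)
Add(Function('L')(Pow(Add(-2, 0), 2)), Mul(m, Function('o')(1))) = Add(Add(5, Mul(-5, Pow(Add(-2, 0), 2)), Mul(60, Pow(Pow(Add(-2, 0), 2), -1))), Mul(60, Pow(1, 2))) = Add(Add(5, Mul(-5, Pow(-2, 2)), Mul(60, Pow(Pow(-2, 2), -1))), Mul(60, 1)) = Add(Add(5, Mul(-5, 4), Mul(60, Pow(4, -1))), 60) = Add(Add(5, -20, Mul(60, Rational(1, 4))), 60) = Add(Add(5, -20, 15), 60) = Add(0, 60) = 60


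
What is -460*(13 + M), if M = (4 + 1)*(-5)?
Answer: 5520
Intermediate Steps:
M = -25 (M = 5*(-5) = -25)
-460*(13 + M) = -460*(13 - 25) = -460*(-12) = 5520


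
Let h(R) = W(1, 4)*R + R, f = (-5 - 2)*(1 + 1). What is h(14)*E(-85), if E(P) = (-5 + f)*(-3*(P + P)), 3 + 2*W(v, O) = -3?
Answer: 271320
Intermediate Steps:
W(v, O) = -3 (W(v, O) = -3/2 + (1/2)*(-3) = -3/2 - 3/2 = -3)
f = -14 (f = -7*2 = -14)
h(R) = -2*R (h(R) = -3*R + R = -2*R)
E(P) = 114*P (E(P) = (-5 - 14)*(-3*(P + P)) = -(-57)*2*P = -(-114)*P = 114*P)
h(14)*E(-85) = (-2*14)*(114*(-85)) = -28*(-9690) = 271320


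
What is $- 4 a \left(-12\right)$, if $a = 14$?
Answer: $672$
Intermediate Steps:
$- 4 a \left(-12\right) = \left(-4\right) 14 \left(-12\right) = \left(-56\right) \left(-12\right) = 672$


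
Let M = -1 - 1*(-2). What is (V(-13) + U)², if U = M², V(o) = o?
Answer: 144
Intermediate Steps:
M = 1 (M = -1 + 2 = 1)
U = 1 (U = 1² = 1)
(V(-13) + U)² = (-13 + 1)² = (-12)² = 144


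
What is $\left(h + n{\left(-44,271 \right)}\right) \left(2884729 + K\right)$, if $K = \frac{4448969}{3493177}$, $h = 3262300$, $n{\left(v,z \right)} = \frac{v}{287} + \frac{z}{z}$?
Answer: $\frac{9434778523581503509686}{1002541799} \approx 9.4109 \cdot 10^{12}$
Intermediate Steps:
$n{\left(v,z \right)} = 1 + \frac{v}{287}$ ($n{\left(v,z \right)} = v \frac{1}{287} + 1 = \frac{v}{287} + 1 = 1 + \frac{v}{287}$)
$K = \frac{4448969}{3493177}$ ($K = 4448969 \cdot \frac{1}{3493177} = \frac{4448969}{3493177} \approx 1.2736$)
$\left(h + n{\left(-44,271 \right)}\right) \left(2884729 + K\right) = \left(3262300 + \left(1 + \frac{1}{287} \left(-44\right)\right)\right) \left(2884729 + \frac{4448969}{3493177}\right) = \left(3262300 + \left(1 - \frac{44}{287}\right)\right) \frac{10076873443002}{3493177} = \left(3262300 + \frac{243}{287}\right) \frac{10076873443002}{3493177} = \frac{936280343}{287} \cdot \frac{10076873443002}{3493177} = \frac{9434778523581503509686}{1002541799}$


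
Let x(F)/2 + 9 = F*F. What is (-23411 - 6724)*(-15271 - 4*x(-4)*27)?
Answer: 505755705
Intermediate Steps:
x(F) = -18 + 2*F² (x(F) = -18 + 2*(F*F) = -18 + 2*F²)
(-23411 - 6724)*(-15271 - 4*x(-4)*27) = (-23411 - 6724)*(-15271 - 4*(-18 + 2*(-4)²)*27) = -30135*(-15271 - 4*(-18 + 2*16)*27) = -30135*(-15271 - 4*(-18 + 32)*27) = -30135*(-15271 - 4*14*27) = -30135*(-15271 - 56*27) = -30135*(-15271 - 1512) = -30135*(-16783) = 505755705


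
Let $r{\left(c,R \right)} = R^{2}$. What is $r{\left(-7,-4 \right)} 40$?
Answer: $640$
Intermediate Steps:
$r{\left(-7,-4 \right)} 40 = \left(-4\right)^{2} \cdot 40 = 16 \cdot 40 = 640$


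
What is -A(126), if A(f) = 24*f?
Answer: -3024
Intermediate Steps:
-A(126) = -24*126 = -1*3024 = -3024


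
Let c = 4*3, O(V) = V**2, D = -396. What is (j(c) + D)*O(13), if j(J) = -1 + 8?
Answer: -65741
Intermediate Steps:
c = 12
j(J) = 7
(j(c) + D)*O(13) = (7 - 396)*13**2 = -389*169 = -65741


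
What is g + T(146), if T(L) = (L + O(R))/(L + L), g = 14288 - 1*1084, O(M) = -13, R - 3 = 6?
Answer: 3855701/292 ≈ 13204.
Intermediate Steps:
R = 9 (R = 3 + 6 = 9)
g = 13204 (g = 14288 - 1084 = 13204)
T(L) = (-13 + L)/(2*L) (T(L) = (L - 13)/(L + L) = (-13 + L)/((2*L)) = (-13 + L)*(1/(2*L)) = (-13 + L)/(2*L))
g + T(146) = 13204 + (½)*(-13 + 146)/146 = 13204 + (½)*(1/146)*133 = 13204 + 133/292 = 3855701/292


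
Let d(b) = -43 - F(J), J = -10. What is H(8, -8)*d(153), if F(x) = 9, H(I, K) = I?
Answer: -416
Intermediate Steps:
d(b) = -52 (d(b) = -43 - 1*9 = -43 - 9 = -52)
H(8, -8)*d(153) = 8*(-52) = -416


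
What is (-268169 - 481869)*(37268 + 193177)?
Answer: -172842506910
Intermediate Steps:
(-268169 - 481869)*(37268 + 193177) = -750038*230445 = -172842506910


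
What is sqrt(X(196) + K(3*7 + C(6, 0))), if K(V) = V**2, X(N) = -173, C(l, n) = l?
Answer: 2*sqrt(139) ≈ 23.580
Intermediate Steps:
sqrt(X(196) + K(3*7 + C(6, 0))) = sqrt(-173 + (3*7 + 6)**2) = sqrt(-173 + (21 + 6)**2) = sqrt(-173 + 27**2) = sqrt(-173 + 729) = sqrt(556) = 2*sqrt(139)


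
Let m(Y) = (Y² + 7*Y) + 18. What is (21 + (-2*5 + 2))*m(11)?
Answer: 2808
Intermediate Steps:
m(Y) = 18 + Y² + 7*Y
(21 + (-2*5 + 2))*m(11) = (21 + (-2*5 + 2))*(18 + 11² + 7*11) = (21 + (-10 + 2))*(18 + 121 + 77) = (21 - 8)*216 = 13*216 = 2808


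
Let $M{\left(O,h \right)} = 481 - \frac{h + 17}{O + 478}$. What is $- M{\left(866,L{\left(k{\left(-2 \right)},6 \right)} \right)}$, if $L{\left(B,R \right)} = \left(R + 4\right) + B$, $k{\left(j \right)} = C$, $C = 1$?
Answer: $- \frac{23087}{48} \approx -480.98$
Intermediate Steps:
$k{\left(j \right)} = 1$
$L{\left(B,R \right)} = 4 + B + R$ ($L{\left(B,R \right)} = \left(4 + R\right) + B = 4 + B + R$)
$M{\left(O,h \right)} = 481 - \frac{17 + h}{478 + O}$
$- M{\left(866,L{\left(k{\left(-2 \right)},6 \right)} \right)} = - \frac{229901 - \left(4 + 1 + 6\right) + 481 \cdot 866}{478 + 866} = - \frac{229901 - 11 + 416546}{1344} = - \frac{646436}{1344} = \left(-1\right) \frac{23087}{48} = - \frac{23087}{48}$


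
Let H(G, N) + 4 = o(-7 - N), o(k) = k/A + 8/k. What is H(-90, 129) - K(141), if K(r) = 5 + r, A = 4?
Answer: -3129/17 ≈ -184.06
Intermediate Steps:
o(k) = 8/k + k/4 (o(k) = k/4 + 8/k = 8/k + k/4)
H(G, N) = -23/4 + 8/(-7 - N) - N/4 (H(G, N) = -4 + (8/(-7 - N) + (-7 - N)/4) = -4 + (8/(-7 - N) + (-7/4 - N/4)) = -4 + (-7/4 + 8/(-7 - N) - N/4) = -23/4 + 8/(-7 - N) - N/4)
H(-90, 129) - K(141) = (-32 + (-23 - 1*129)*(7 + 129))/(4*(7 + 129)) - (5 + 141) = (¼)*(-32 + (-23 - 129)*136)/136 - 1*146 = (¼)*(1/136)*(-32 - 152*136) - 146 = (¼)*(1/136)*(-32 - 20672) - 146 = (¼)*(1/136)*(-20704) - 146 = -647/17 - 146 = -3129/17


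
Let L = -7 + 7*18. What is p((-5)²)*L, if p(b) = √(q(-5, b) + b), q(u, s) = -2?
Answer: 119*√23 ≈ 570.70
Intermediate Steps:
L = 119 (L = -7 + 126 = 119)
p(b) = √(-2 + b)
p((-5)²)*L = √(-2 + (-5)²)*119 = √(-2 + 25)*119 = √23*119 = 119*√23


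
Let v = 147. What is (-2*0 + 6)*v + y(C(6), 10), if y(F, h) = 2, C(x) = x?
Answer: 884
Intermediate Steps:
(-2*0 + 6)*v + y(C(6), 10) = (-2*0 + 6)*147 + 2 = (0 + 6)*147 + 2 = 6*147 + 2 = 882 + 2 = 884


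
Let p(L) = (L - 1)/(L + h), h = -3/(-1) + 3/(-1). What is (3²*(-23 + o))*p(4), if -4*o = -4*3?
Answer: -135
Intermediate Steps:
o = 3 (o = -(-1)*3 = -¼*(-12) = 3)
h = 0 (h = -3*(-1) + 3*(-1) = 3 - 3 = 0)
p(L) = (-1 + L)/L (p(L) = (L - 1)/(L + 0) = (-1 + L)/L)
(3²*(-23 + o))*p(4) = (3²*(-23 + 3))*((-1 + 4)/4) = (9*(-20))*((¼)*3) = -180*¾ = -135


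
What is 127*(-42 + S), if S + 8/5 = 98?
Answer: 34544/5 ≈ 6908.8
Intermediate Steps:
S = 482/5 (S = -8/5 + 98 = 482/5 ≈ 96.400)
127*(-42 + S) = 127*(-42 + 482/5) = 127*(272/5) = 34544/5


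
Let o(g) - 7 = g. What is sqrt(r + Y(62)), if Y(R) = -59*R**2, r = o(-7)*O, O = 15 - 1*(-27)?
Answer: 62*I*sqrt(59) ≈ 476.23*I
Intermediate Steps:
O = 42 (O = 15 + 27 = 42)
o(g) = 7 + g
r = 0 (r = (7 - 7)*42 = 0*42 = 0)
sqrt(r + Y(62)) = sqrt(0 - 59*62**2) = sqrt(0 - 59*3844) = sqrt(0 - 226796) = sqrt(-226796) = 62*I*sqrt(59)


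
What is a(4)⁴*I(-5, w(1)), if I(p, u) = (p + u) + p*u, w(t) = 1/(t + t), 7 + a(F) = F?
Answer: -567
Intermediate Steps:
a(F) = -7 + F
w(t) = 1/(2*t)
I(p, u) = p + u + p*u
a(4)⁴*I(-5, w(1)) = (-7 + 4)⁴*(-5 + (½)/1 - 5/(2*1)) = (-3)⁴*(-5 + (½)*1 - 5/2) = 81*(-5 + ½ - 5*½) = 81*(-5 + ½ - 5/2) = 81*(-7) = -567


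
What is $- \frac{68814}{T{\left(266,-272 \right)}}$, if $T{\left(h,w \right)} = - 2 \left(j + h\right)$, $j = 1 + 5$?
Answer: $\frac{34407}{272} \approx 126.5$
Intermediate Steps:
$j = 6$
$T{\left(h,w \right)} = -12 - 2 h$ ($T{\left(h,w \right)} = - 2 \left(6 + h\right) = -12 - 2 h$)
$- \frac{68814}{T{\left(266,-272 \right)}} = - \frac{68814}{-12 - 532} = - \frac{68814}{-544} = \left(-68814\right) \left(- \frac{1}{544}\right) = \frac{34407}{272}$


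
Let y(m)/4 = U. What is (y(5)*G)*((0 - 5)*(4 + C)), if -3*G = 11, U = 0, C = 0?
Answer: 0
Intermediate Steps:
G = -11/3 (G = -1/3*11 = -11/3 ≈ -3.6667)
y(m) = 0 (y(m) = 4*0 = 0)
(y(5)*G)*((0 - 5)*(4 + C)) = (0*(-11/3))*((0 - 5)*(4 + 0)) = 0*(-5*4) = 0*(-20) = 0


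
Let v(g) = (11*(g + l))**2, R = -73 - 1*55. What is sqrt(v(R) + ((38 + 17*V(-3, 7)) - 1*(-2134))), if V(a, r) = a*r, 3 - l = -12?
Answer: 44*sqrt(799) ≈ 1243.7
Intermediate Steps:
l = 15 (l = 3 - 1*(-12) = 3 + 12 = 15)
R = -128 (R = -73 - 55 = -128)
v(g) = (165 + 11*g)**2 (v(g) = (11*(g + 15))**2 = (11*(15 + g))**2 = (165 + 11*g)**2)
sqrt(v(R) + ((38 + 17*V(-3, 7)) - 1*(-2134))) = sqrt(121*(15 - 128)**2 + ((38 + 17*(-3*7)) - 1*(-2134))) = sqrt(121*(-113)**2 + ((38 + 17*(-21)) + 2134)) = sqrt(121*12769 + ((38 - 357) + 2134)) = sqrt(1545049 + (-319 + 2134)) = sqrt(1545049 + 1815) = sqrt(1546864) = 44*sqrt(799)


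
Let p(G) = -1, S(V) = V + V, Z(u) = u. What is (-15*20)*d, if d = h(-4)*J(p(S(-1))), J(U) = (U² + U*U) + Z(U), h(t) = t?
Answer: 1200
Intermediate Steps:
S(V) = 2*V
J(U) = U + 2*U² (J(U) = (U² + U*U) + U = (U² + U²) + U = 2*U² + U = U + 2*U²)
d = -4 (d = -(-4)*(1 + 2*(-1)) = -(-4)*(1 - 2) = -(-4)*(-1) = -4*1 = -4)
(-15*20)*d = -15*20*(-4) = -300*(-4) = 1200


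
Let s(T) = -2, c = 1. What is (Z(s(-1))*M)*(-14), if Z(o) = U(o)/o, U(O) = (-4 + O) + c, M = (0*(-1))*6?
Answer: 0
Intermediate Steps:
M = 0 (M = 0*6 = 0)
U(O) = -3 + O (U(O) = (-4 + O) + 1 = -3 + O)
Z(o) = (-3 + o)/o
(Z(s(-1))*M)*(-14) = (((-3 - 2)/(-2))*0)*(-14) = (-½*(-5)*0)*(-14) = ((5/2)*0)*(-14) = 0*(-14) = 0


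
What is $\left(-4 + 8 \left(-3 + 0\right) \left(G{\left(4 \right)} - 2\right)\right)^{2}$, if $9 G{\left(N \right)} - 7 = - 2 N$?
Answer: $\frac{19600}{9} \approx 2177.8$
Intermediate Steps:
$G{\left(N \right)} = \frac{7}{9} - \frac{2 N}{9}$ ($G{\left(N \right)} = \frac{7}{9} + \frac{\left(-2\right) N}{9} = \frac{7}{9} - \frac{2 N}{9}$)
$\left(-4 + 8 \left(-3 + 0\right) \left(G{\left(4 \right)} - 2\right)\right)^{2} = \left(-4 + 8 \left(-3 + 0\right) \left(\left(\frac{7}{9} - \frac{8}{9}\right) - 2\right)\right)^{2} = \left(-4 + 8 \left(- 3 \left(\left(\frac{7}{9} - \frac{8}{9}\right) - 2\right)\right)\right)^{2} = \left(-4 + 8 \left(- 3 \left(- \frac{1}{9} - 2\right)\right)\right)^{2} = \left(-4 + 8 \left(\left(-3\right) \left(- \frac{19}{9}\right)\right)\right)^{2} = \left(-4 + 8 \cdot \frac{19}{3}\right)^{2} = \left(-4 + \frac{152}{3}\right)^{2} = \left(\frac{140}{3}\right)^{2} = \frac{19600}{9}$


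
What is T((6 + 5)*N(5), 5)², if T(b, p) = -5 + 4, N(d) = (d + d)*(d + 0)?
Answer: 1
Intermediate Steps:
N(d) = 2*d² (N(d) = (2*d)*d = 2*d²)
T(b, p) = -1
T((6 + 5)*N(5), 5)² = (-1)² = 1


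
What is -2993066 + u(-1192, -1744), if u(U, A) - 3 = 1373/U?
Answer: -3567732469/1192 ≈ -2.9931e+6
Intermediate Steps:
u(U, A) = 3 + 1373/U
-2993066 + u(-1192, -1744) = -2993066 + (3 + 1373/(-1192)) = -2993066 + (3 + 1373*(-1/1192)) = -2993066 + (3 - 1373/1192) = -2993066 + 2203/1192 = -3567732469/1192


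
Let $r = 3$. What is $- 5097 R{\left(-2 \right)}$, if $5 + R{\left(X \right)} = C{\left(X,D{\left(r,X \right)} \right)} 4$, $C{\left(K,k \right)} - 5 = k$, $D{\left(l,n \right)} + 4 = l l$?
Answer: $-178395$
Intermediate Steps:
$D{\left(l,n \right)} = -4 + l^{2}$ ($D{\left(l,n \right)} = -4 + l l = -4 + l^{2}$)
$C{\left(K,k \right)} = 5 + k$
$R{\left(X \right)} = 35$ ($R{\left(X \right)} = -5 + \left(5 - \left(4 - 3^{2}\right)\right) 4 = -5 + \left(5 + \left(-4 + 9\right)\right) 4 = -5 + \left(5 + 5\right) 4 = -5 + 10 \cdot 4 = -5 + 40 = 35$)
$- 5097 R{\left(-2 \right)} = \left(-5097\right) 35 = -178395$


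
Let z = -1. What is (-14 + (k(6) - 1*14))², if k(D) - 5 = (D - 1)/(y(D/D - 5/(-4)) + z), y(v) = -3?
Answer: 9409/16 ≈ 588.06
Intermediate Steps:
k(D) = 21/4 - D/4 (k(D) = 5 + (D - 1)/(-3 - 1) = 5 + (-1 + D)/(-4) = 5 + (-1 + D)*(-¼) = 5 + (¼ - D/4) = 21/4 - D/4)
(-14 + (k(6) - 1*14))² = (-14 + ((21/4 - ¼*6) - 1*14))² = (-14 + ((21/4 - 3/2) - 14))² = (-14 + (15/4 - 14))² = (-14 - 41/4)² = (-97/4)² = 9409/16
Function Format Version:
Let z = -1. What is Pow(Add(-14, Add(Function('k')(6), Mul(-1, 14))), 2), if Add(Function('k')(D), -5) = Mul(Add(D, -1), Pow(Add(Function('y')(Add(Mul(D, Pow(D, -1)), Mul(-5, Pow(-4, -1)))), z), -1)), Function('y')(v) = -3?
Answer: Rational(9409, 16) ≈ 588.06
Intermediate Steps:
Function('k')(D) = Add(Rational(21, 4), Mul(Rational(-1, 4), D)) (Function('k')(D) = Add(5, Mul(Add(D, -1), Pow(Add(-3, -1), -1))) = Add(5, Mul(Add(-1, D), Pow(-4, -1))) = Add(5, Mul(Add(-1, D), Rational(-1, 4))) = Add(5, Add(Rational(1, 4), Mul(Rational(-1, 4), D))) = Add(Rational(21, 4), Mul(Rational(-1, 4), D)))
Pow(Add(-14, Add(Function('k')(6), Mul(-1, 14))), 2) = Pow(Add(-14, Add(Add(Rational(21, 4), Mul(Rational(-1, 4), 6)), Mul(-1, 14))), 2) = Pow(Add(-14, Add(Add(Rational(21, 4), Rational(-3, 2)), -14)), 2) = Pow(Add(-14, Add(Rational(15, 4), -14)), 2) = Pow(Add(-14, Rational(-41, 4)), 2) = Pow(Rational(-97, 4), 2) = Rational(9409, 16)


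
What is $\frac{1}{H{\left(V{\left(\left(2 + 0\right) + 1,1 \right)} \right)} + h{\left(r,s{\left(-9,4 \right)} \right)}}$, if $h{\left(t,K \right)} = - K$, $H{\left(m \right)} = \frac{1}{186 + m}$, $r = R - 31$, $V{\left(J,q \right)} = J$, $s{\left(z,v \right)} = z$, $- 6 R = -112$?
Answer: $\frac{189}{1702} \approx 0.11105$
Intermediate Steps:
$R = \frac{56}{3}$ ($R = \left(- \frac{1}{6}\right) \left(-112\right) = \frac{56}{3} \approx 18.667$)
$r = - \frac{37}{3}$ ($r = \frac{56}{3} - 31 = - \frac{37}{3} \approx -12.333$)
$\frac{1}{H{\left(V{\left(\left(2 + 0\right) + 1,1 \right)} \right)} + h{\left(r,s{\left(-9,4 \right)} \right)}} = \frac{1}{\frac{1}{186 + \left(\left(2 + 0\right) + 1\right)} - -9} = \frac{1}{\frac{1}{186 + \left(2 + 1\right)} + 9} = \frac{1}{\frac{1}{186 + 3} + 9} = \frac{1}{\frac{1}{189} + 9} = \frac{1}{\frac{1702}{189}} = \frac{189}{1702}$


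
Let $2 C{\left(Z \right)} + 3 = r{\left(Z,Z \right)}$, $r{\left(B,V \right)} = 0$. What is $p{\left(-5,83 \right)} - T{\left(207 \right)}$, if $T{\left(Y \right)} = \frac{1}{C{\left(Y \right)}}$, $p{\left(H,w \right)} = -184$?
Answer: $- \frac{550}{3} \approx -183.33$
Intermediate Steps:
$C{\left(Z \right)} = - \frac{3}{2}$ ($C{\left(Z \right)} = - \frac{3}{2} + \frac{1}{2} \cdot 0 = - \frac{3}{2} + 0 = - \frac{3}{2}$)
$T{\left(Y \right)} = - \frac{2}{3}$ ($T{\left(Y \right)} = \frac{1}{- \frac{3}{2}} = - \frac{2}{3}$)
$p{\left(-5,83 \right)} - T{\left(207 \right)} = -184 - - \frac{2}{3} = -184 + \frac{2}{3} = - \frac{550}{3}$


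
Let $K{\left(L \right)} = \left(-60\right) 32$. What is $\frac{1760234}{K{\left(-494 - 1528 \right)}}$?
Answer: $- \frac{880117}{960} \approx -916.79$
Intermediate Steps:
$K{\left(L \right)} = -1920$
$\frac{1760234}{K{\left(-494 - 1528 \right)}} = \frac{1760234}{-1920} = 1760234 \left(- \frac{1}{1920}\right) = - \frac{880117}{960}$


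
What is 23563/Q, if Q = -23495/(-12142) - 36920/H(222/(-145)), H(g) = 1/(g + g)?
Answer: 8296956434/39808179787 ≈ 0.20842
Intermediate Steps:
H(g) = 1/(2*g)
Q = 39808179787/352118 (Q = -23495/(-12142) - 36920/(1/(2*((222/(-145))))) = -23495*(-1/12142) - 36920/(1/(2*((222*(-1/145))))) = 23495/12142 - 36920/(1/(2*(-222/145))) = 23495/12142 - 36920/((1/2)*(-145/222)) = 23495/12142 - 36920/(-145/444) = 23495/12142 - 36920*(-444/145) = 23495/12142 + 3278496/29 = 39808179787/352118 ≈ 1.1305e+5)
23563/Q = 23563/(39808179787/352118) = 23563*(352118/39808179787) = 8296956434/39808179787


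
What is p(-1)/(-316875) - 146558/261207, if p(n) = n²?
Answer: -15480275819/27589989375 ≈ -0.56108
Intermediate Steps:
p(-1)/(-316875) - 146558/261207 = (-1)²/(-316875) - 146558/261207 = 1*(-1/316875) - 146558*1/261207 = -1/316875 - 146558/261207 = -15480275819/27589989375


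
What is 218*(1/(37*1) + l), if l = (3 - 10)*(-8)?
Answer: 451914/37 ≈ 12214.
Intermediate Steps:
l = 56 (l = -7*(-8) = 56)
218*(1/(37*1) + l) = 218*(1/(37*1) + 56) = 218*(1/37 + 56) = 218*(2073/37) = 451914/37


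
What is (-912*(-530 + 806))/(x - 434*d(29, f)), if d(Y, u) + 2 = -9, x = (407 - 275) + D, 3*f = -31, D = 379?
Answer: -251712/5285 ≈ -47.628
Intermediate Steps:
f = -31/3 (f = (1/3)*(-31) = -31/3 ≈ -10.333)
x = 511 (x = (407 - 275) + 379 = 132 + 379 = 511)
d(Y, u) = -11 (d(Y, u) = -2 - 9 = -11)
(-912*(-530 + 806))/(x - 434*d(29, f)) = (-912*(-530 + 806))/(511 - 434*(-11)) = (-912*276)/(511 + 4774) = -251712/5285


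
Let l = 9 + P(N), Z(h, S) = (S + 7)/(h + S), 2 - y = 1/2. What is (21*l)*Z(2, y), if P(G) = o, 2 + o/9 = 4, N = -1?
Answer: 1377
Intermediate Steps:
y = 3/2 (y = 2 - 1/2 = 2 - 1*½ = 2 - ½ = 3/2 ≈ 1.5000)
o = 18 (o = -18 + 9*4 = -18 + 36 = 18)
P(G) = 18
Z(h, S) = (7 + S)/(S + h)
l = 27 (l = 9 + 18 = 27)
(21*l)*Z(2, y) = (21*27)*((7 + 3/2)/(3/2 + 2)) = 567*((17/2)/(7/2)) = 567*((2/7)*(17/2)) = 567*(17/7) = 1377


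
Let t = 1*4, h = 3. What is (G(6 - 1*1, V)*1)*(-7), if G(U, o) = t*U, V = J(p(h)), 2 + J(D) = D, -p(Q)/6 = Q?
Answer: -140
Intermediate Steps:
p(Q) = -6*Q
t = 4
J(D) = -2 + D
V = -20 (V = -2 - 6*3 = -2 - 18 = -20)
G(U, o) = 4*U
(G(6 - 1*1, V)*1)*(-7) = ((4*(6 - 1*1))*1)*(-7) = ((4*(6 - 1))*1)*(-7) = ((4*5)*1)*(-7) = (20*1)*(-7) = 20*(-7) = -140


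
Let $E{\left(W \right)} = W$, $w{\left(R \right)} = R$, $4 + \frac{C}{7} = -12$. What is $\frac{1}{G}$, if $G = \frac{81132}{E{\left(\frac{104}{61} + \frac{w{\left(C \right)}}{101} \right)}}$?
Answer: $\frac{306}{41654521} \approx 7.3461 \cdot 10^{-6}$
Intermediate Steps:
$C = -112$ ($C = -28 + 7 \left(-12\right) = -28 - 84 = -112$)
$G = \frac{41654521}{306}$ ($G = \frac{81132}{\frac{104}{61} - \frac{112}{101}} = \frac{81132}{\frac{3672}{6161}} = 81132 \cdot \frac{6161}{3672} = \frac{41654521}{306} \approx 1.3613 \cdot 10^{5}$)
$\frac{1}{G} = \frac{1}{\frac{41654521}{306}} = \frac{306}{41654521}$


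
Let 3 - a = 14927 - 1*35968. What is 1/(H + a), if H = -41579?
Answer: -1/20535 ≈ -4.8697e-5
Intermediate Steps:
a = 21044 (a = 3 - (14927 - 1*35968) = 3 - (14927 - 35968) = 3 - 1*(-21041) = 3 + 21041 = 21044)
1/(H + a) = 1/(-41579 + 21044) = 1/(-20535) = -1/20535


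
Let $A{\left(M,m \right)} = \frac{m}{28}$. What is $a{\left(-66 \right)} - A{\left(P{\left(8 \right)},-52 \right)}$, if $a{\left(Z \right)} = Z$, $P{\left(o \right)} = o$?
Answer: $- \frac{449}{7} \approx -64.143$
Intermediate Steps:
$A{\left(M,m \right)} = \frac{m}{28}$ ($A{\left(M,m \right)} = m \frac{1}{28} = \frac{m}{28}$)
$a{\left(-66 \right)} - A{\left(P{\left(8 \right)},-52 \right)} = -66 - \frac{1}{28} \left(-52\right) = -66 - - \frac{13}{7} = -66 + \frac{13}{7} = - \frac{449}{7}$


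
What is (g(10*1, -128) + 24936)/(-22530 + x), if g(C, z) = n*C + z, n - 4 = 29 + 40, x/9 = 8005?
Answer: 25538/49515 ≈ 0.51576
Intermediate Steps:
x = 72045 (x = 9*8005 = 72045)
n = 73 (n = 4 + (29 + 40) = 4 + 69 = 73)
g(C, z) = z + 73*C (g(C, z) = 73*C + z = z + 73*C)
(g(10*1, -128) + 24936)/(-22530 + x) = ((-128 + 73*(10*1)) + 24936)/(-22530 + 72045) = ((-128 + 73*10) + 24936)/49515 = ((-128 + 730) + 24936)*(1/49515) = (602 + 24936)*(1/49515) = 25538*(1/49515) = 25538/49515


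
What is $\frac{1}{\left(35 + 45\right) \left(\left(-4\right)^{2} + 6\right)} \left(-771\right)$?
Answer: $- \frac{771}{1760} \approx -0.43807$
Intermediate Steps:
$\frac{1}{\left(35 + 45\right) \left(\left(-4\right)^{2} + 6\right)} \left(-771\right) = \frac{1}{80 \left(16 + 6\right)} \left(-771\right) = \frac{1}{80 \cdot 22} \left(-771\right) = \frac{1}{1760} \left(-771\right) = - \frac{771}{1760}$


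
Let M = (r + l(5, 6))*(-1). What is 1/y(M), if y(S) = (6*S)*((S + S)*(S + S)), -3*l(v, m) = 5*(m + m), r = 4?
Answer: 1/98304 ≈ 1.0173e-5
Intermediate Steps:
l(v, m) = -10*m/3 (l(v, m) = -5*(m + m)/3 = -5*2*m/3 = -10*m/3)
M = 16 (M = (4 - 10/3*6)*(-1) = (4 - 20)*(-1) = -16*(-1) = 16)
y(S) = 24*S³ (y(S) = (6*S)*((2*S)*(2*S)) = (6*S)*(4*S²) = 24*S³)
1/y(M) = 1/(24*16³) = 1/(24*4096) = 1/98304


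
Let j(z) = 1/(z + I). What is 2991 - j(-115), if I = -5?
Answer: 358921/120 ≈ 2991.0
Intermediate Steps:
j(z) = 1/(-5 + z) (j(z) = 1/(z - 5) = 1/(-5 + z))
2991 - j(-115) = 2991 - 1/(-5 - 115) = 2991 - 1/(-120) = 2991 - 1*(-1/120) = 2991 + 1/120 = 358921/120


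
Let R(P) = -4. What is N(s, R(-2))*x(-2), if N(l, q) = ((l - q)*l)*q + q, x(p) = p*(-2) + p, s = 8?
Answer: -776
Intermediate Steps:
x(p) = -p (x(p) = -2*p + p = -p)
N(l, q) = q + l*q*(l - q) (N(l, q) = (l*(l - q))*q + q = l*q*(l - q) + q = q + l*q*(l - q))
N(s, R(-2))*x(-2) = (-4*(1 + 8² - 1*8*(-4)))*(-1*(-2)) = -4*(1 + 64 + 32)*2 = -4*97*2 = -388*2 = -776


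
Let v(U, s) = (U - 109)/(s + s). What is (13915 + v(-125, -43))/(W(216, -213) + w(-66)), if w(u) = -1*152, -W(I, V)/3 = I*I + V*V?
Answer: -598462/11877761 ≈ -0.050385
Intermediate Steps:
v(U, s) = (-109 + U)/(2*s) (v(U, s) = (-109 + U)/((2*s)) = (-109 + U)*(1/(2*s)) = (-109 + U)/(2*s))
W(I, V) = -3*I² - 3*V² (W(I, V) = -3*(I*I + V*V) = -3*(I² + V²) = -3*I² - 3*V²)
w(u) = -152
(13915 + v(-125, -43))/(W(216, -213) + w(-66)) = (13915 + (½)*(-109 - 125)/(-43))/((-3*216² - 3*(-213)²) - 152) = (13915 + (½)*(-1/43)*(-234))/((-3*46656 - 3*45369) - 152) = (13915 + 117/43)/((-139968 - 136107) - 152) = 598462/(43*(-276075 - 152)) = (598462/43)/(-276227) = (598462/43)*(-1/276227) = -598462/11877761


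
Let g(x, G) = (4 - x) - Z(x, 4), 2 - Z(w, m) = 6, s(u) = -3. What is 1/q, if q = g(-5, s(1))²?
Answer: 1/169 ≈ 0.0059172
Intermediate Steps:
Z(w, m) = -4 (Z(w, m) = 2 - 1*6 = 2 - 6 = -4)
g(x, G) = 8 - x (g(x, G) = (4 - x) - 1*(-4) = (4 - x) + 4 = 8 - x)
q = 169 (q = (8 - 1*(-5))² = (8 + 5)² = 13² = 169)
1/q = 1/169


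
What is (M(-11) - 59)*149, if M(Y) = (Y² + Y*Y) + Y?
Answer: 25628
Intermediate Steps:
M(Y) = Y + 2*Y² (M(Y) = (Y² + Y²) + Y = 2*Y² + Y = Y + 2*Y²)
(M(-11) - 59)*149 = (-11*(1 + 2*(-11)) - 59)*149 = (-11*(1 - 22) - 59)*149 = (-11*(-21) - 59)*149 = (231 - 59)*149 = 172*149 = 25628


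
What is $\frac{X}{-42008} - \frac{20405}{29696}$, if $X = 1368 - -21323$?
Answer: $- \frac{191375647}{155933696} \approx -1.2273$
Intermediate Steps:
$X = 22691$ ($X = 1368 + 21323 = 22691$)
$\frac{X}{-42008} - \frac{20405}{29696} = \frac{22691}{-42008} - \frac{20405}{29696} = 22691 \left(- \frac{1}{42008}\right) - \frac{20405}{29696} = - \frac{22691}{42008} - \frac{20405}{29696} = - \frac{191375647}{155933696}$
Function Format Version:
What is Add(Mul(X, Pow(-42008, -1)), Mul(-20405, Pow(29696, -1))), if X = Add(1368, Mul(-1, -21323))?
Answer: Rational(-191375647, 155933696) ≈ -1.2273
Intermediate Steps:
X = 22691 (X = Add(1368, 21323) = 22691)
Add(Mul(X, Pow(-42008, -1)), Mul(-20405, Pow(29696, -1))) = Add(Mul(22691, Pow(-42008, -1)), Mul(-20405, Pow(29696, -1))) = Add(Mul(22691, Rational(-1, 42008)), Mul(-20405, Rational(1, 29696))) = Add(Rational(-22691, 42008), Rational(-20405, 29696)) = Rational(-191375647, 155933696)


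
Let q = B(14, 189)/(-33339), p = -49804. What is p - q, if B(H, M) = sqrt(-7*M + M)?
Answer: -49804 + 3*I*sqrt(14)/11113 ≈ -49804.0 + 0.0010101*I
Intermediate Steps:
B(H, M) = sqrt(6)*sqrt(-M) (B(H, M) = sqrt(-6*M) = sqrt(6)*sqrt(-M))
q = -3*I*sqrt(14)/11113 (q = (sqrt(6)*sqrt(-1*189))/(-33339) = (sqrt(6)*sqrt(-189))*(-1/33339) = (sqrt(6)*(3*I*sqrt(21)))*(-1/33339) = (9*I*sqrt(14))*(-1/33339) = -3*I*sqrt(14)/11113 ≈ -0.0010101*I)
p - q = -49804 - (-3)*I*sqrt(14)/11113 = -49804 + 3*I*sqrt(14)/11113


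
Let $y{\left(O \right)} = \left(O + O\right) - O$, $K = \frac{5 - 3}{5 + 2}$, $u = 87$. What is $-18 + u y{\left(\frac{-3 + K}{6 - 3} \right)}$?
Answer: $- \frac{677}{7} \approx -96.714$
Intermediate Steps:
$K = \frac{2}{7} \approx 0.28571$
$y{\left(O \right)} = O$ ($y{\left(O \right)} = 2 O - O = O$)
$-18 + u y{\left(\frac{-3 + K}{6 - 3} \right)} = -18 + 87 \frac{-3 + \frac{2}{7}}{6 - 3} = -18 + 87 \left(- \frac{19}{7 \cdot 3}\right) = -18 + 87 \left(\left(- \frac{19}{7}\right) \frac{1}{3}\right) = -18 + 87 \left(- \frac{19}{21}\right) = -18 - \frac{551}{7} = - \frac{677}{7}$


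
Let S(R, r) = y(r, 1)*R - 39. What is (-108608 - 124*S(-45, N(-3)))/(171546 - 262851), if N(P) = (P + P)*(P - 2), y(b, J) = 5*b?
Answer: -733228/91305 ≈ -8.0305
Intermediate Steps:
N(P) = 2*P*(-2 + P) (N(P) = (2*P)*(-2 + P) = 2*P*(-2 + P))
S(R, r) = -39 + 5*R*r (S(R, r) = (5*r)*R - 39 = 5*R*r - 39 = -39 + 5*R*r)
(-108608 - 124*S(-45, N(-3)))/(171546 - 262851) = (-108608 - 124*(-39 + 5*(-45)*(2*(-3)*(-2 - 3))))/(171546 - 262851) = (-108608 - 124*(-39 + 5*(-45)*(2*(-3)*(-5))))/(-91305) = (-108608 - 124*(-39 + 5*(-45)*30))*(-1/91305) = (-108608 - 124*(-39 - 6750))*(-1/91305) = (-108608 - 124*(-6789))*(-1/91305) = (-108608 + 841836)*(-1/91305) = 733228*(-1/91305) = -733228/91305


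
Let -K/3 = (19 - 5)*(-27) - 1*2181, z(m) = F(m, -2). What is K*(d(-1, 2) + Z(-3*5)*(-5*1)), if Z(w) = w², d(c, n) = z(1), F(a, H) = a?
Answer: -8628948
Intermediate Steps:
z(m) = m
d(c, n) = 1
K = 7677 (K = -3*((19 - 5)*(-27) - 1*2181) = -3*(14*(-27) - 2181) = -3*(-378 - 2181) = -3*(-2559) = 7677)
K*(d(-1, 2) + Z(-3*5)*(-5*1)) = 7677*(1 + (-3*5)²*(-5*1)) = 7677*(1 + (-15)²*(-5)) = 7677*(1 + 225*(-5)) = 7677*(1 - 1125) = 7677*(-1124) = -8628948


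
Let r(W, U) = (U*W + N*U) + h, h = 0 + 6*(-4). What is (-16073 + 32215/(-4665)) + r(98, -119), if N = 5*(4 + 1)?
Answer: -28681265/933 ≈ -30741.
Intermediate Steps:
N = 25 (N = 5*5 = 25)
h = -24 (h = 0 - 24 = -24)
r(W, U) = -24 + 25*U + U*W (r(W, U) = (U*W + 25*U) - 24 = (25*U + U*W) - 24 = -24 + 25*U + U*W)
(-16073 + 32215/(-4665)) + r(98, -119) = (-16073 + 32215/(-4665)) + (-24 + 25*(-119) - 119*98) = (-16073 + 32215*(-1/4665)) + (-24 - 2975 - 11662) = (-16073 - 6443/933) - 14661 = -15002552/933 - 14661 = -28681265/933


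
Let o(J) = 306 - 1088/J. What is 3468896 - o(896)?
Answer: 48560277/14 ≈ 3.4686e+6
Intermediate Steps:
3468896 - o(896) = 3468896 - (306 - 1088/896) = 3468896 - (306 - 1088*1/896) = 3468896 - (306 - 17/14) = 3468896 - 1*4267/14 = 3468896 - 4267/14 = 48560277/14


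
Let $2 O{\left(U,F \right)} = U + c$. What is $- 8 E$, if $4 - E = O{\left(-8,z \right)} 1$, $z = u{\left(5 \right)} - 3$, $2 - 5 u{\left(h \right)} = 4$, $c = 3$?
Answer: $-52$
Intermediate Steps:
$u{\left(h \right)} = - \frac{2}{5}$ ($u{\left(h \right)} = \frac{2}{5} - \frac{4}{5} = - \frac{2}{5}$)
$z = - \frac{17}{5}$ ($z = - \frac{2}{5} - 3 = - \frac{17}{5} \approx -3.4$)
$O{\left(U,F \right)} = \frac{3}{2} + \frac{U}{2}$ ($O{\left(U,F \right)} = \frac{U + 3}{2} = \frac{3 + U}{2} = \frac{3}{2} + \frac{U}{2}$)
$E = \frac{13}{2}$ ($E = 4 - \left(\frac{3}{2} + \frac{1}{2} \left(-8\right)\right) 1 = 4 - \left(\frac{3}{2} - 4\right) 1 = 4 - \left(- \frac{5}{2}\right) 1 = 4 - - \frac{5}{2} = 4 + \frac{5}{2} = \frac{13}{2} \approx 6.5$)
$- 8 E = \left(-8\right) \frac{13}{2} = -52$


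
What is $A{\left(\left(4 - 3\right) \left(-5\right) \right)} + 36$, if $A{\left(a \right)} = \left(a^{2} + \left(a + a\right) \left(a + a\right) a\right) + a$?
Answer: $-444$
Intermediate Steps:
$A{\left(a \right)} = a + a^{2} + 4 a^{3}$ ($A{\left(a \right)} = \left(a^{2} + 2 a 2 a a\right) + a = \left(a^{2} + 4 a^{2} a\right) + a = \left(a^{2} + 4 a^{3}\right) + a = a + a^{2} + 4 a^{3}$)
$A{\left(\left(4 - 3\right) \left(-5\right) \right)} + 36 = \left(4 - 3\right) \left(-5\right) \left(1 + \left(4 - 3\right) \left(-5\right) + 4 \left(\left(4 - 3\right) \left(-5\right)\right)^{2}\right) + 36 = 1 \left(-5\right) \left(1 + 1 \left(-5\right) + 4 \left(1 \left(-5\right)\right)^{2}\right) + 36 = - 5 \left(1 - 5 + 4 \left(-5\right)^{2}\right) + 36 = - 5 \left(1 - 5 + 4 \cdot 25\right) + 36 = - 5 \left(1 - 5 + 100\right) + 36 = \left(-5\right) 96 + 36 = -480 + 36 = -444$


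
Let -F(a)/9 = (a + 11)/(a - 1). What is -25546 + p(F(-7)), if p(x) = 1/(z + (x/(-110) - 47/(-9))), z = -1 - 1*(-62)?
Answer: -3347520314/131039 ≈ -25546.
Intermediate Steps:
z = 61 (z = -1 + 62 = 61)
F(a) = -9*(11 + a)/(-1 + a) (F(a) = -9*(a + 11)/(a - 1) = -9*(11 + a)/(-1 + a))
p(x) = 1/(596/9 - x/110) (p(x) = 1/(61 + (x/(-110) - 47/(-9))) = 1/(61 + (x*(-1/110) - 47*(-1/9))) = 1/(61 + (-x/110 + 47/9)) = 1/(61 + (47/9 - x/110)) = 1/(596/9 - x/110))
-25546 + p(F(-7)) = -25546 - 990/(-65560 + 9*(9*(-11 - 1*(-7))/(-1 - 7))) = -25546 - 990/(-65560 + 9*(9*(-11 + 7)/(-8))) = -25546 - 990/(-65560 + 9*(9*(-1/8)*(-4))) = -25546 - 990/(-65560 + 9*(9/2)) = -25546 - 990/(-65560 + 81/2) = -25546 - 990/(-131039/2) = -25546 - 990*(-2/131039) = -25546 + 1980/131039 = -3347520314/131039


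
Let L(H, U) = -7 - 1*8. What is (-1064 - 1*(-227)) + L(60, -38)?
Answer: -852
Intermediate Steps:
L(H, U) = -15 (L(H, U) = -7 - 8 = -15)
(-1064 - 1*(-227)) + L(60, -38) = (-1064 - 1*(-227)) - 15 = (-1064 + 227) - 15 = -837 - 15 = -852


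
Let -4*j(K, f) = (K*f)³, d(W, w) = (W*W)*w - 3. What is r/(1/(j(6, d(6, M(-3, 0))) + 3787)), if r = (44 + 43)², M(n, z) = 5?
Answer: -2266452239355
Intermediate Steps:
r = 7569 (r = 87² = 7569)
d(W, w) = -3 + w*W² (d(W, w) = W²*w - 3 = w*W² - 3 = -3 + w*W²)
j(K, f) = -K³*f³/4
r/(1/(j(6, d(6, M(-3, 0))) + 3787)) = 7569/(1/(-¼*6³*(-3 + 5*6²)³ + 3787)) = 7569/(1/(-¼*216*(-3 + 5*36)³ + 3787)) = 7569/(1/(-¼*216*(-3 + 180)³ + 3787)) = 7569/(1/(-¼*216*177³ + 3787)) = 7569/(1/(-¼*216*5545233 + 3787)) = 7569/(1/(-299442582 + 3787)) = 7569/(1/(-299438795)) = 7569/(-1/299438795) = 7569*(-299438795) = -2266452239355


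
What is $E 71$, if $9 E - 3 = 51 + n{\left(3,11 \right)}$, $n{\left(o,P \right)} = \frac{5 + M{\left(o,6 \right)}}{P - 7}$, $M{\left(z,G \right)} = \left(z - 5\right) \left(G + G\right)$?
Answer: $\frac{13987}{36} \approx 388.53$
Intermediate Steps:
$M{\left(z,G \right)} = 2 G \left(-5 + z\right)$ ($M{\left(z,G \right)} = \left(-5 + z\right) 2 G = 2 G \left(-5 + z\right)$)
$n{\left(o,P \right)} = \frac{-55 + 12 o}{-7 + P}$ ($n{\left(o,P \right)} = \frac{5 + 2 \cdot 6 \left(-5 + o\right)}{P - 7} = \frac{5 + \left(-60 + 12 o\right)}{-7 + P} = \frac{-55 + 12 o}{-7 + P}$)
$E = \frac{197}{36}$ ($E = \frac{1}{3} + \frac{51 + \frac{-55 + 12 \cdot 3}{-7 + 11}}{9} = \frac{1}{3} + \frac{51 + \frac{-55 + 36}{4}}{9} = \frac{1}{3} + \frac{51 + \frac{1}{4} \left(-19\right)}{9} = \frac{1}{3} + \frac{51 - \frac{19}{4}}{9} = \frac{1}{3} + \frac{1}{9} \cdot \frac{185}{4} = \frac{1}{3} + \frac{185}{36} = \frac{197}{36} \approx 5.4722$)
$E 71 = \frac{197}{36} \cdot 71 = \frac{13987}{36}$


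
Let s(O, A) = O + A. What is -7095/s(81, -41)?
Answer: -1419/8 ≈ -177.38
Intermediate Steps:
s(O, A) = A + O
-7095/s(81, -41) = -7095/(-41 + 81) = -7095/40 = -7095*1/40 = -1419/8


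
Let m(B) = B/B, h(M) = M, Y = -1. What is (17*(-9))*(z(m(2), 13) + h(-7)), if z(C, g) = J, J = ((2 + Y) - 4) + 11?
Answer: -153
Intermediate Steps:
m(B) = 1
J = 8 (J = ((2 - 1) - 4) + 11 = (1 - 4) + 11 = -3 + 11 = 8)
z(C, g) = 8
(17*(-9))*(z(m(2), 13) + h(-7)) = (17*(-9))*(8 - 7) = -153*1 = -153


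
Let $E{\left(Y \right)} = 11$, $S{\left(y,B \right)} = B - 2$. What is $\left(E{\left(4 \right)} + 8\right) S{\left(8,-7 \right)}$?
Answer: $-171$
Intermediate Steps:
$S{\left(y,B \right)} = -2 + B$
$\left(E{\left(4 \right)} + 8\right) S{\left(8,-7 \right)} = \left(11 + 8\right) \left(-2 - 7\right) = 19 \left(-9\right) = -171$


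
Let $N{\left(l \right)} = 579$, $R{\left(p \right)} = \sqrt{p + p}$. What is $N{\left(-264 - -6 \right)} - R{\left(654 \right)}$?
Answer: $579 - 2 \sqrt{327} \approx 542.83$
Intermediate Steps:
$R{\left(p \right)} = \sqrt{2} \sqrt{p}$ ($R{\left(p \right)} = \sqrt{2 p} = \sqrt{2} \sqrt{p}$)
$N{\left(-264 - -6 \right)} - R{\left(654 \right)} = 579 - \sqrt{2} \sqrt{654} = 579 - 2 \sqrt{327}$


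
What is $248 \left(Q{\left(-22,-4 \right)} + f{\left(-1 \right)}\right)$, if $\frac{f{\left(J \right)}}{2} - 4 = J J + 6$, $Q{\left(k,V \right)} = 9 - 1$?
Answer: $7440$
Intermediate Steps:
$Q{\left(k,V \right)} = 8$ ($Q{\left(k,V \right)} = 9 - 1 = 8$)
$f{\left(J \right)} = 20 + 2 J^{2}$ ($f{\left(J \right)} = 8 + 2 \left(J J + 6\right) = 8 + 2 \left(J^{2} + 6\right) = 8 + 2 \left(6 + J^{2}\right) = 8 + \left(12 + 2 J^{2}\right) = 20 + 2 J^{2}$)
$248 \left(Q{\left(-22,-4 \right)} + f{\left(-1 \right)}\right) = 248 \left(8 + \left(20 + 2 \left(-1\right)^{2}\right)\right) = 248 \left(8 + \left(20 + 2 \cdot 1\right)\right) = 248 \left(8 + \left(20 + 2\right)\right) = 248 \left(8 + 22\right) = 248 \cdot 30 = 7440$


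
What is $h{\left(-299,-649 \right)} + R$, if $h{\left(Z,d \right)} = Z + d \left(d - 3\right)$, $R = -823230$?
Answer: $-400381$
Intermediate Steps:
$h{\left(Z,d \right)} = Z + d \left(-3 + d\right)$ ($h{\left(Z,d \right)} = Z + d \left(d - 3\right) = Z + d \left(-3 + d\right)$)
$h{\left(-299,-649 \right)} + R = \left(-299 + \left(-649\right)^{2} - -1947\right) - 823230 = \left(-299 + 421201 + 1947\right) - 823230 = 422849 - 823230 = -400381$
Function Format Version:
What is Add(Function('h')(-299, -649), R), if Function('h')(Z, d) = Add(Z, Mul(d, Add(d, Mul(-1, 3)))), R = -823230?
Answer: -400381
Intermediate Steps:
Function('h')(Z, d) = Add(Z, Mul(d, Add(-3, d))) (Function('h')(Z, d) = Add(Z, Mul(d, Add(d, -3))) = Add(Z, Mul(d, Add(-3, d))))
Add(Function('h')(-299, -649), R) = Add(Add(-299, Pow(-649, 2), Mul(-3, -649)), -823230) = Add(Add(-299, 421201, 1947), -823230) = Add(422849, -823230) = -400381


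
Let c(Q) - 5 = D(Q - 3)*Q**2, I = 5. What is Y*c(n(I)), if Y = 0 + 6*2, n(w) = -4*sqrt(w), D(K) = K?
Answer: -2820 - 3840*sqrt(5) ≈ -11407.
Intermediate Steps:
c(Q) = 5 + Q**2*(-3 + Q) (c(Q) = 5 + (Q - 3)*Q**2 = 5 + (-3 + Q)*Q**2 = 5 + Q**2*(-3 + Q))
Y = 12 (Y = 0 + 12 = 12)
Y*c(n(I)) = 12*(5 + (-4*sqrt(5))**2*(-3 - 4*sqrt(5))) = 12*(5 + 80*(-3 - 4*sqrt(5))) = 12*(5 + (-240 - 320*sqrt(5))) = 12*(-235 - 320*sqrt(5)) = -2820 - 3840*sqrt(5)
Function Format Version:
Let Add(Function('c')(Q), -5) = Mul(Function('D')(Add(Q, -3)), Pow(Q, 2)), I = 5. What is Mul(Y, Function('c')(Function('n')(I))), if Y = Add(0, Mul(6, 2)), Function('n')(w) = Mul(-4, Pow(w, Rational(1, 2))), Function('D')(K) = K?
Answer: Add(-2820, Mul(-3840, Pow(5, Rational(1, 2)))) ≈ -11407.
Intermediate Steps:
Function('c')(Q) = Add(5, Mul(Pow(Q, 2), Add(-3, Q))) (Function('c')(Q) = Add(5, Mul(Add(Q, -3), Pow(Q, 2))) = Add(5, Mul(Add(-3, Q), Pow(Q, 2))) = Add(5, Mul(Pow(Q, 2), Add(-3, Q))))
Y = 12 (Y = Add(0, 12) = 12)
Mul(Y, Function('c')(Function('n')(I))) = Mul(12, Add(5, Mul(Pow(Mul(-4, Pow(5, Rational(1, 2))), 2), Add(-3, Mul(-4, Pow(5, Rational(1, 2))))))) = Mul(12, Add(5, Mul(80, Add(-3, Mul(-4, Pow(5, Rational(1, 2))))))) = Mul(12, Add(5, Add(-240, Mul(-320, Pow(5, Rational(1, 2)))))) = Mul(12, Add(-235, Mul(-320, Pow(5, Rational(1, 2))))) = Add(-2820, Mul(-3840, Pow(5, Rational(1, 2))))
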